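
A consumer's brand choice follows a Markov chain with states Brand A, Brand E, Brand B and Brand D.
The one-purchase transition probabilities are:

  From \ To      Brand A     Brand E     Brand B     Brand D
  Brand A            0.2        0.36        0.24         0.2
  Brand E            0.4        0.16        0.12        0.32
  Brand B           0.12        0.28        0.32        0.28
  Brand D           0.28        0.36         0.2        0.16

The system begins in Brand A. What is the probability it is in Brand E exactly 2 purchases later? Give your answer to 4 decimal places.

0.2688

Propagate the distribution vector 2 purchases from Brand A.
After 0 purchases: (1.0000, 0.0000, 0.0000, 0.0000)
After 1 purchase: (0.2000, 0.3600, 0.2400, 0.2000)
After 2 purchases: (0.2688, 0.2688, 0.2080, 0.2544)
P(in Brand E after 2 purchases) = 0.2688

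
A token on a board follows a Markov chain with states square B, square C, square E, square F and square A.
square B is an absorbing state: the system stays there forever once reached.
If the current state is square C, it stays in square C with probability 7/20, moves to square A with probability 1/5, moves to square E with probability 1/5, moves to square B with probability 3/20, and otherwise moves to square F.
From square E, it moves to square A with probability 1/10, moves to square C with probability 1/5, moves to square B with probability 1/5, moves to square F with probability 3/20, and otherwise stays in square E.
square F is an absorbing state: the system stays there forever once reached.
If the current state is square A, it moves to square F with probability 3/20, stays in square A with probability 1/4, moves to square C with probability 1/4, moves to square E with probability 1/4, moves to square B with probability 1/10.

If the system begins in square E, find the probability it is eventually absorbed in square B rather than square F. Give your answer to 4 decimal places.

0.5569

Let h(s) be the probability of absorption at square B starting from transient state s. Then h(square B) = 1 and h(square F) = 0. By first-step analysis:
h(square C) = 0.15·1 + 0.35·h(square C) + 0.2·h(square E) + 0.1·0 + 0.2·h(square A)
h(square E) = 0.2·1 + 0.2·h(square C) + 0.35·h(square E) + 0.15·0 + 0.1·h(square A)
h(square A) = 0.1·1 + 0.25·h(square C) + 0.25·h(square E) + 0.15·0 + 0.25·h(square A)
Solving: h(square C) = 0.5574, h(square E) = 0.5569, h(square A) = 0.5048.
Starting from square E, the probability is 0.5569.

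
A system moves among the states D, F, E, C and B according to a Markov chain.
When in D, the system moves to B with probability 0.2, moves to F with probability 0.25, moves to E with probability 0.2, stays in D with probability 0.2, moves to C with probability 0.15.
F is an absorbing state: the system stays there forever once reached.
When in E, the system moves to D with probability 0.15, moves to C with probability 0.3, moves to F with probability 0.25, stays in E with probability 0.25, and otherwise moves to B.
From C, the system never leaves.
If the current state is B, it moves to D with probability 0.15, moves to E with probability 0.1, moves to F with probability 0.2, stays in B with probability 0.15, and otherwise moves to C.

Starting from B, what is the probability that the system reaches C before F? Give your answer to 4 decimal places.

0.6177

Let h(s) be the probability of absorption at C starting from transient state s. Then h(C) = 1 and h(F) = 0. By first-step analysis:
h(D) = 0.2·h(D) + 0.25·0 + 0.2·h(E) + 0.15·1 + 0.2·h(B)
h(E) = 0.15·h(D) + 0.25·0 + 0.25·h(E) + 0.3·1 + 0.05·h(B)
h(B) = 0.15·h(D) + 0.2·0 + 0.1·h(E) + 0.4·1 + 0.15·h(B)
Solving: h(D) = 0.4760, h(E) = 0.5364, h(B) = 0.6177.
Starting from B, the probability is 0.6177.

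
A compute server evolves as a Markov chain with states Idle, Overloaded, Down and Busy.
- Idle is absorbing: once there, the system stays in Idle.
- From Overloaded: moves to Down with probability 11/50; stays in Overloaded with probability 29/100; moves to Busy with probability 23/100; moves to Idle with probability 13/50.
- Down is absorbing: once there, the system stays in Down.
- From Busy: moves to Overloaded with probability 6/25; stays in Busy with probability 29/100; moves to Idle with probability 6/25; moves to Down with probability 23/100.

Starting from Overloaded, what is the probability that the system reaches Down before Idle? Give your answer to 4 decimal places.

0.4658

Let h(s) be the probability of absorption at Down starting from transient state s. Then h(Down) = 1 and h(Idle) = 0. By first-step analysis:
h(Overloaded) = 0.26·0 + 0.29·h(Overloaded) + 0.22·1 + 0.23·h(Busy)
h(Busy) = 0.24·0 + 0.24·h(Overloaded) + 0.23·1 + 0.29·h(Busy)
Solving: h(Overloaded) = 0.4658, h(Busy) = 0.4814.
Starting from Overloaded, the probability is 0.4658.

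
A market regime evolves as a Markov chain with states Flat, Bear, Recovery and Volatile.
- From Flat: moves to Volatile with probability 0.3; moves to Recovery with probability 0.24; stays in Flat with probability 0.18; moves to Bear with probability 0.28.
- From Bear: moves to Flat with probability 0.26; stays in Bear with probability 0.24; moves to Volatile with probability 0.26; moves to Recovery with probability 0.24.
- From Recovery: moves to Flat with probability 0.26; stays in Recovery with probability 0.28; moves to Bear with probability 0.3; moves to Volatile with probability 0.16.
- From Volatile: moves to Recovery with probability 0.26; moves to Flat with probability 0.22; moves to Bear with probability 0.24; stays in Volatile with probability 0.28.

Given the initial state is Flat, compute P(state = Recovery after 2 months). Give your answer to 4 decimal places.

0.2556

Propagate the distribution vector 2 months from Flat.
After 0 months: (1.0000, 0.0000, 0.0000, 0.0000)
After 1 month: (0.1800, 0.2800, 0.2400, 0.3000)
After 2 months: (0.2336, 0.2616, 0.2556, 0.2492)
P(in Recovery after 2 months) = 0.2556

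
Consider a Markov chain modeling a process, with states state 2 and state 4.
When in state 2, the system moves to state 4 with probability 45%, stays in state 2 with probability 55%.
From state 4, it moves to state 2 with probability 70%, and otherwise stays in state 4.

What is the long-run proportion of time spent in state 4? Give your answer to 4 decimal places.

Let the stationary distribution be π with π = πP and π_1 + π_2 = 1.
π_1 = 0.55·π_1 + 0.7·π_2
Solving with the normalization constraint gives π = (0.6087, 0.3913).
So the stationary probability of state 4 is 0.3913.

0.3913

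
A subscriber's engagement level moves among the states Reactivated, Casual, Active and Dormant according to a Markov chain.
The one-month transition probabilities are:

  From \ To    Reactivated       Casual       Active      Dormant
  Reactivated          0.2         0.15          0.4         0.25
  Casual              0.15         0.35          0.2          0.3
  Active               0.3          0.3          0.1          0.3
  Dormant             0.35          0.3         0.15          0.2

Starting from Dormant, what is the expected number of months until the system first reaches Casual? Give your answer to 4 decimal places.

3.9103

Let t(s) be the expected number of months to first reach Casual from state s, with t(Casual) = 0. Conditioning on the first month:
t(Reactivated) = 1 + 0.2·t(Reactivated) + 0.4·t(Active) + 0.25·t(Dormant)
t(Active) = 1 + 0.3·t(Reactivated) + 0.1·t(Active) + 0.3·t(Dormant)
t(Dormant) = 1 + 0.35·t(Reactivated) + 0.15·t(Active) + 0.2·t(Dormant)
Solving: t(Reactivated) = 4.4151, t(Active) = 3.8862, t(Dormant) = 3.9103.
Expected months from Dormant to Casual: 3.9103.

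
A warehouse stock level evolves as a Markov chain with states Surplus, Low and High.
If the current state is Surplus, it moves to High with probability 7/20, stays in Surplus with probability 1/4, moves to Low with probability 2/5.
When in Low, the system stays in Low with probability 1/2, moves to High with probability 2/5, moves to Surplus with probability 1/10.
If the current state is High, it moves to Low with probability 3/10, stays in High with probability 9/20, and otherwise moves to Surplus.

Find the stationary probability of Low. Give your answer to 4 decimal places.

0.3988

Let the stationary distribution be π with π = πP and π_1 + π_2 + π_3 = 1.
π_1 = 0.25·π_1 + 0.1·π_2 + 0.25·π_3
π_2 = 0.4·π_1 + 0.5·π_2 + 0.3·π_3
Solving with the normalization constraint gives π = (0.1902, 0.3988, 0.4110).
So the stationary probability of Low is 0.3988.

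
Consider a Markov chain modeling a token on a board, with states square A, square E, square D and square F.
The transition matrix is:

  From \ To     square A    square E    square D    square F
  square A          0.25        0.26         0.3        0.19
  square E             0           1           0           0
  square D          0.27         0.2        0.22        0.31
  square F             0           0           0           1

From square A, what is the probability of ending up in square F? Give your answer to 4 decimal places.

0.4786

Let h(s) be the probability of absorption at square F starting from transient state s. Then h(square F) = 1 and h(square E) = 0. By first-step analysis:
h(square A) = 0.25·h(square A) + 0.26·0 + 0.3·h(square D) + 0.19·1
h(square D) = 0.27·h(square A) + 0.2·0 + 0.22·h(square D) + 0.31·1
Solving: h(square A) = 0.4786, h(square D) = 0.5631.
Starting from square A, the probability is 0.4786.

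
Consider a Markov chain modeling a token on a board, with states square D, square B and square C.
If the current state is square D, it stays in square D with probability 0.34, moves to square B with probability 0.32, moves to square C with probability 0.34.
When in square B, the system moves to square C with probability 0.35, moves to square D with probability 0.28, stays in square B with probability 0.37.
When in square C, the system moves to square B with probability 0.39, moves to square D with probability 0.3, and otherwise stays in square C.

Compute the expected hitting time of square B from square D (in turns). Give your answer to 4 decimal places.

Let t(s) be the expected number of turns to first reach square B from state s, with t(square B) = 0. Conditioning on the first turn:
t(square D) = 1 + 0.34·t(square D) + 0.34·t(square C)
t(square C) = 1 + 0.3·t(square D) + 0.31·t(square C)
Solving: t(square D) = 2.9145, t(square C) = 2.7165.
Expected turns from square D to square B: 2.9145.

2.9145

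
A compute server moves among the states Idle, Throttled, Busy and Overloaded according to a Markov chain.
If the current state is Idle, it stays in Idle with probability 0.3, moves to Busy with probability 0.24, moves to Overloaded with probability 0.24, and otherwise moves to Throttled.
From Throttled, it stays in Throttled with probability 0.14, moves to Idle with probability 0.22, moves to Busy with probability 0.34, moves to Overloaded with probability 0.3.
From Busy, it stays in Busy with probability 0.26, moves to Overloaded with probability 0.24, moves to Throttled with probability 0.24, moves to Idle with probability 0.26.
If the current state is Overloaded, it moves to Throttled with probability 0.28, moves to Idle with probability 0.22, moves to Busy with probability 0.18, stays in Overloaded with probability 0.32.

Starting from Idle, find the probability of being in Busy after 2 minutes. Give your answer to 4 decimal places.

Propagate the distribution vector 2 minutes from Idle.
After 0 minutes: (1.0000, 0.0000, 0.0000, 0.0000)
After 1 minute: (0.3000, 0.2200, 0.2400, 0.2400)
After 2 minutes: (0.2536, 0.2216, 0.2524, 0.2724)
P(in Busy after 2 minutes) = 0.2524

0.2524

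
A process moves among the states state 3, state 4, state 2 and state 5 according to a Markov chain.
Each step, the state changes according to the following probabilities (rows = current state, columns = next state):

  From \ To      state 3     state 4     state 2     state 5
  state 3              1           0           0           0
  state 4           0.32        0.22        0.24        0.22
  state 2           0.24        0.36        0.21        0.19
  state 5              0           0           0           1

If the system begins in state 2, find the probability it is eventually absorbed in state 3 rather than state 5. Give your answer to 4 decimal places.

0.5708

Let h(s) be the probability of absorption at state 3 starting from transient state s. Then h(state 3) = 1 and h(state 5) = 0. By first-step analysis:
h(state 4) = 0.32·1 + 0.22·h(state 4) + 0.24·h(state 2) + 0.22·0
h(state 2) = 0.24·1 + 0.36·h(state 4) + 0.21·h(state 2) + 0.19·0
Solving: h(state 4) = 0.5859, h(state 2) = 0.5708.
Starting from state 2, the probability is 0.5708.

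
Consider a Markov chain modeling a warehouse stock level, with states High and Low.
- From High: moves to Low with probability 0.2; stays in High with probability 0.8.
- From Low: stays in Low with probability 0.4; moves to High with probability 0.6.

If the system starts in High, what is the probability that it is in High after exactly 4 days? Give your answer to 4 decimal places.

0.7504

Propagate the distribution vector 4 days from High.
After 0 days: (1.0000, 0.0000)
After 1 day: (0.8000, 0.2000)
After 2 days: (0.7600, 0.2400)
After 3 days: (0.7520, 0.2480)
After 4 days: (0.7504, 0.2496)
P(in High after 4 days) = 0.7504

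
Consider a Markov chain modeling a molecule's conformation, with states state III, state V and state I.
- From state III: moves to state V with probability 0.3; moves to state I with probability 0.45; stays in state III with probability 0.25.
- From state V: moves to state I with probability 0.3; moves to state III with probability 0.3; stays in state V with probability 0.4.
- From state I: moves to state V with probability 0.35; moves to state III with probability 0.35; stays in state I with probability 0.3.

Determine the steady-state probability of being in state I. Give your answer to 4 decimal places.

Let the stationary distribution be π with π = πP and π_1 + π_2 + π_3 = 1.
π_1 = 0.25·π_1 + 0.3·π_2 + 0.35·π_3
π_2 = 0.3·π_1 + 0.4·π_2 + 0.35·π_3
Solving with the normalization constraint gives π = (0.3022, 0.3525, 0.3453).
So the stationary probability of state I is 0.3453.

0.3453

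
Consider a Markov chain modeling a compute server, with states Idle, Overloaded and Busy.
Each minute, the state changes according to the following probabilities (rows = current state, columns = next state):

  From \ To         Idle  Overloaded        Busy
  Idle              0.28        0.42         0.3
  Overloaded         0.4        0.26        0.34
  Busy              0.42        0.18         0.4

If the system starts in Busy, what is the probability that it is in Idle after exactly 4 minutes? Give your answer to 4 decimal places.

Propagate the distribution vector 4 minutes from Busy.
After 0 minutes: (0.0000, 0.0000, 1.0000)
After 1 minute: (0.4200, 0.1800, 0.4000)
After 2 minutes: (0.3576, 0.2952, 0.3472)
After 3 minutes: (0.3640, 0.2894, 0.3465)
After 4 minutes: (0.3632, 0.2905, 0.3462)
P(in Idle after 4 minutes) = 0.3632

0.3632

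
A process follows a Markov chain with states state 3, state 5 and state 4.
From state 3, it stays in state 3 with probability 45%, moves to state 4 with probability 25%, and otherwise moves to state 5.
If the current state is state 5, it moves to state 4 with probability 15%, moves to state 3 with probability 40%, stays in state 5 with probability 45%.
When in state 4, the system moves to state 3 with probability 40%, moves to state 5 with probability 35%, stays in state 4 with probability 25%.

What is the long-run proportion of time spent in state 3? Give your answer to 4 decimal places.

0.4211

Let the stationary distribution be π with π = πP and π_1 + π_2 + π_3 = 1.
π_1 = 0.45·π_1 + 0.4·π_2 + 0.4·π_3
π_2 = 0.3·π_1 + 0.45·π_2 + 0.35·π_3
Solving with the normalization constraint gives π = (0.4211, 0.3655, 0.2135).
So the stationary probability of state 3 is 0.4211.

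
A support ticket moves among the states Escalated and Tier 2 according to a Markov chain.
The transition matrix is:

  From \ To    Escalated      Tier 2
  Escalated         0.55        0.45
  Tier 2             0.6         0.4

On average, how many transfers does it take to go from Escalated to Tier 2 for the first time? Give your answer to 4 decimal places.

Let t(s) be the expected number of transfers to first reach Tier 2 from state s, with t(Tier 2) = 0. Conditioning on the first transfer:
t(Escalated) = 1 + 0.55·t(Escalated)
Solving: t(Escalated) = 2.2222.
Expected transfers from Escalated to Tier 2: 2.2222.

2.2222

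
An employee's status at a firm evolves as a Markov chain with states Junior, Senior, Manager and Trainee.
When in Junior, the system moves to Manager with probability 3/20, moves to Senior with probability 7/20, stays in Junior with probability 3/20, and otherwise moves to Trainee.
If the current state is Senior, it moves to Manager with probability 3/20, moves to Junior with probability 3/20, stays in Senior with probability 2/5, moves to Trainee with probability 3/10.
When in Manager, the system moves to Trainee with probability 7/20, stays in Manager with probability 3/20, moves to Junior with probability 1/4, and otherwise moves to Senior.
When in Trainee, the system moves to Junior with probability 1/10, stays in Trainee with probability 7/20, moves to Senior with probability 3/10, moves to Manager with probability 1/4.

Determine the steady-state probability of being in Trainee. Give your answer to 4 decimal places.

0.3334

Let the stationary distribution be π with π = πP and π_1 + π_2 + π_3 + π_4 = 1.
π_1 = 0.15·π_1 + 0.15·π_2 + 0.25·π_3 + 0.1·π_4
π_2 = 0.35·π_1 + 0.4·π_2 + 0.25·π_3 + 0.3·π_4
π_3 = 0.15·π_1 + 0.15·π_2 + 0.15·π_3 + 0.25·π_4
Solving with the normalization constraint gives π = (0.1517, 0.3316, 0.1833, 0.3334).
So the stationary probability of Trainee is 0.3334.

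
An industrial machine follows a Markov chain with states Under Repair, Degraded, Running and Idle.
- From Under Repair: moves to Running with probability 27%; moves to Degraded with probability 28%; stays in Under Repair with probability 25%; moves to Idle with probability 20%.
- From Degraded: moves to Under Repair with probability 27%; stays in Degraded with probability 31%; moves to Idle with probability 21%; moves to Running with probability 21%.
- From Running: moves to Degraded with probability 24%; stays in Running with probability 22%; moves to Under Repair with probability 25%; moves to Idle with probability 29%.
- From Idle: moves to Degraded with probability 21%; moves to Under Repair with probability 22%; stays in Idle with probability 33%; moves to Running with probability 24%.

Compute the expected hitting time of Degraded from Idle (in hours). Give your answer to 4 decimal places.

Let t(s) be the expected number of hours to first reach Degraded from state s, with t(Degraded) = 0. Conditioning on the first hour:
t(Under Repair) = 1 + 0.25·t(Under Repair) + 0.27·t(Running) + 0.2·t(Idle)
t(Running) = 1 + 0.25·t(Under Repair) + 0.22·t(Running) + 0.29·t(Idle)
t(Idle) = 1 + 0.22·t(Under Repair) + 0.24·t(Running) + 0.33·t(Idle)
Solving: t(Under Repair) = 3.9666, t(Running) = 4.1445, t(Idle) = 4.2796.
Expected hours from Idle to Degraded: 4.2796.

4.2796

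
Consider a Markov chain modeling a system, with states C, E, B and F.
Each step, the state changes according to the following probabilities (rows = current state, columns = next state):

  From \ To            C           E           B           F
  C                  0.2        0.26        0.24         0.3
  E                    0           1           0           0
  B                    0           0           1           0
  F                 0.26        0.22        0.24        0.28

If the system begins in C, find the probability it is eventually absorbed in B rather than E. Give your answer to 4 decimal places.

0.4916

Let h(s) be the probability of absorption at B starting from transient state s. Then h(B) = 1 and h(E) = 0. By first-step analysis:
h(C) = 0.2·h(C) + 0.26·0 + 0.24·1 + 0.3·h(F)
h(F) = 0.26·h(C) + 0.22·0 + 0.24·1 + 0.28·h(F)
Solving: h(C) = 0.4916, h(F) = 0.5108.
Starting from C, the probability is 0.4916.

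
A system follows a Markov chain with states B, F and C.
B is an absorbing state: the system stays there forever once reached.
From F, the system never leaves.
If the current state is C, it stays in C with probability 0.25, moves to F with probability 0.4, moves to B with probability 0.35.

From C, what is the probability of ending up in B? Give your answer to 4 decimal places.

0.4667

Let h(s) be the probability of absorption at B starting from transient state s. Then h(B) = 1 and h(F) = 0. By first-step analysis:
h(C) = 0.35·1 + 0.4·0 + 0.25·h(C)
Solving: h(C) = 0.4667.
Starting from C, the probability is 0.4667.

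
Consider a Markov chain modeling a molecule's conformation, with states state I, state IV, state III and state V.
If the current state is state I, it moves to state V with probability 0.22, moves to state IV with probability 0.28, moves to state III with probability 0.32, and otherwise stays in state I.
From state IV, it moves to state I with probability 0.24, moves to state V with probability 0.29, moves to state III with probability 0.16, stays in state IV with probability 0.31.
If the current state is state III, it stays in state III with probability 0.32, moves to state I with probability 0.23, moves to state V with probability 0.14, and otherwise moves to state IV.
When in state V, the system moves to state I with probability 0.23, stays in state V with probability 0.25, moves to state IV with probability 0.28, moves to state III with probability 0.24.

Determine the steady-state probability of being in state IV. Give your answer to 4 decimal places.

0.2965

Let the stationary distribution be π with π = πP and π_1 + π_2 + π_3 + π_4 = 1.
π_1 = 0.18·π_1 + 0.24·π_2 + 0.23·π_3 + 0.23·π_4
π_2 = 0.28·π_1 + 0.31·π_2 + 0.31·π_3 + 0.28·π_4
π_3 = 0.32·π_1 + 0.16·π_2 + 0.32·π_3 + 0.24·π_4
Solving with the normalization constraint gives π = (0.2219, 0.2965, 0.2544, 0.2272).
So the stationary probability of state IV is 0.2965.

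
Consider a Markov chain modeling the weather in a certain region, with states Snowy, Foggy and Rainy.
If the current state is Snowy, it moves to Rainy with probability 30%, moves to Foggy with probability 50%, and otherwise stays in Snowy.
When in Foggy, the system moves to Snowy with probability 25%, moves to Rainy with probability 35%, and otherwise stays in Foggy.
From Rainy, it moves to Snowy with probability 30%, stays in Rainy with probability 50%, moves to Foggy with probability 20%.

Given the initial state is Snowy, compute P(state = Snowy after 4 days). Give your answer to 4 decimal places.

0.2569

Propagate the distribution vector 4 days from Snowy.
After 0 days: (1.0000, 0.0000, 0.0000)
After 1 day: (0.2000, 0.5000, 0.3000)
After 2 days: (0.2550, 0.3600, 0.3850)
After 3 days: (0.2565, 0.3485, 0.3950)
After 4 days: (0.2569, 0.3467, 0.3964)
P(in Snowy after 4 days) = 0.2569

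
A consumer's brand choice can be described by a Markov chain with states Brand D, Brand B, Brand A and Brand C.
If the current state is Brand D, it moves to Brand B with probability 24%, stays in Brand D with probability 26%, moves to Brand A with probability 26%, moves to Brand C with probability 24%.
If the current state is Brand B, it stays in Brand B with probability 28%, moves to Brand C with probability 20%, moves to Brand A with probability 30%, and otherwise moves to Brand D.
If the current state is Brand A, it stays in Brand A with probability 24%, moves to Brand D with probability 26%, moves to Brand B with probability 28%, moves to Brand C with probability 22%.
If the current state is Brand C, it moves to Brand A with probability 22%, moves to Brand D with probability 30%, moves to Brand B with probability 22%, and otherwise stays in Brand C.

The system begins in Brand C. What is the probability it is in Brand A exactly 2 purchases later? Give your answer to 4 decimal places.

0.2540

Propagate the distribution vector 2 purchases from Brand C.
After 0 purchases: (0.0000, 0.0000, 0.0000, 1.0000)
After 1 purchase: (0.3000, 0.2200, 0.2200, 0.2600)
After 2 purchases: (0.2616, 0.2524, 0.2540, 0.2320)
P(in Brand A after 2 purchases) = 0.2540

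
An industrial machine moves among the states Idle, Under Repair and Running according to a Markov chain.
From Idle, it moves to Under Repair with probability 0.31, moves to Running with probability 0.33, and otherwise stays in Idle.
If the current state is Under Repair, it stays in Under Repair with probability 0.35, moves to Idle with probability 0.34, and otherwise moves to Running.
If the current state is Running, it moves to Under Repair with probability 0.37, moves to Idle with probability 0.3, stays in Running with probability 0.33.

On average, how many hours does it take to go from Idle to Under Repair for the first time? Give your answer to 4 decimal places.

Let t(s) be the expected number of hours to first reach Under Repair from state s, with t(Under Repair) = 0. Conditioning on the first hour:
t(Idle) = 1 + 0.36·t(Idle) + 0.33·t(Running)
t(Running) = 1 + 0.3·t(Idle) + 0.33·t(Running)
Solving: t(Idle) = 3.0321, t(Running) = 2.8502.
Expected hours from Idle to Under Repair: 3.0321.

3.0321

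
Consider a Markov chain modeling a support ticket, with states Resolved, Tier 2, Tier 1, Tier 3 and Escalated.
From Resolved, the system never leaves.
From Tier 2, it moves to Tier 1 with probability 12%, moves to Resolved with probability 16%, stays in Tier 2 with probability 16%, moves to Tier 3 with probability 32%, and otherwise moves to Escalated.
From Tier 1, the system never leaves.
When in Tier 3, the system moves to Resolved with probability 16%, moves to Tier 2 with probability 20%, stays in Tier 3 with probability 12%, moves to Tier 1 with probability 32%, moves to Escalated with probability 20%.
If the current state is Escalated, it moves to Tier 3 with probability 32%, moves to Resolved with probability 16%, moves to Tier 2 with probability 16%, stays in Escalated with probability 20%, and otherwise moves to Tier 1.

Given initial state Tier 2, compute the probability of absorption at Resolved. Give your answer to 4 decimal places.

Let h(s) be the probability of absorption at Resolved starting from transient state s. Then h(Resolved) = 1 and h(Tier 1) = 0. By first-step analysis:
h(Tier 2) = 0.16·1 + 0.16·h(Tier 2) + 0.12·0 + 0.32·h(Tier 3) + 0.24·h(Escalated)
h(Tier 3) = 0.16·1 + 0.2·h(Tier 2) + 0.32·0 + 0.12·h(Tier 3) + 0.2·h(Escalated)
h(Escalated) = 0.16·1 + 0.16·h(Tier 2) + 0.16·0 + 0.32·h(Tier 3) + 0.2·h(Escalated)
Solving: h(Tier 2) = 0.4676, h(Tier 3) = 0.3903, h(Escalated) = 0.4496.
Starting from Tier 2, the probability is 0.4676.

0.4676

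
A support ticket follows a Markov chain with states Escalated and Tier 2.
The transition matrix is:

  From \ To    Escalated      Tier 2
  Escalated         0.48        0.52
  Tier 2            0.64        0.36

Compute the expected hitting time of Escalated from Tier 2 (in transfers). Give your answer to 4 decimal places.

1.5625

Let t(s) be the expected number of transfers to first reach Escalated from state s, with t(Escalated) = 0. Conditioning on the first transfer:
t(Tier 2) = 1 + 0.36·t(Tier 2)
Solving: t(Tier 2) = 1.5625.
Expected transfers from Tier 2 to Escalated: 1.5625.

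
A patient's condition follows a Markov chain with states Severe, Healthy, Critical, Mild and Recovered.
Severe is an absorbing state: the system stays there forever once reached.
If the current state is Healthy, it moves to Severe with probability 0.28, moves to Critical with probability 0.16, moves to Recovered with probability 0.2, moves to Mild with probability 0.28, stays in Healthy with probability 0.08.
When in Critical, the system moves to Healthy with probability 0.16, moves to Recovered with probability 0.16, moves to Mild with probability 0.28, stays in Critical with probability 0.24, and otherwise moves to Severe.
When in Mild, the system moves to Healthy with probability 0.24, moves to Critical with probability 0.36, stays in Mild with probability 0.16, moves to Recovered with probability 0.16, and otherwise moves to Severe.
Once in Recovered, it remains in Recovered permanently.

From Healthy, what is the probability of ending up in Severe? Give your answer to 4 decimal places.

Let h(s) be the probability of absorption at Severe starting from transient state s. Then h(Severe) = 1 and h(Recovered) = 0. By first-step analysis:
h(Healthy) = 0.28·1 + 0.08·h(Healthy) + 0.16·h(Critical) + 0.28·h(Mild) + 0.2·0
h(Critical) = 0.16·1 + 0.16·h(Healthy) + 0.24·h(Critical) + 0.28·h(Mild) + 0.16·0
h(Mild) = 0.08·1 + 0.24·h(Healthy) + 0.36·h(Critical) + 0.16·h(Mild) + 0.16·0
Solving: h(Healthy) = 0.5283, h(Critical) = 0.4898, h(Mild) = 0.4561.
Starting from Healthy, the probability is 0.5283.

0.5283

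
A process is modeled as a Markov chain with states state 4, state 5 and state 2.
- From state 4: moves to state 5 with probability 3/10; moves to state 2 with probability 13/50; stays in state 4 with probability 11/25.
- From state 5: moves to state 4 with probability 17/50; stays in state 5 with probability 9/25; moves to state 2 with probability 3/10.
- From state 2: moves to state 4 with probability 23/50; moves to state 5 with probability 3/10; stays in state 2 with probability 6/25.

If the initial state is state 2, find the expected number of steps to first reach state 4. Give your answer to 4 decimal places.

2.3713

Let t(s) be the expected number of steps to first reach state 4 from state s, with t(state 4) = 0. Conditioning on the first step:
t(state 5) = 1 + 0.36·t(state 5) + 0.3·t(state 2)
t(state 2) = 1 + 0.3·t(state 5) + 0.24·t(state 2)
Solving: t(state 5) = 2.6741, t(state 2) = 2.3713.
Expected steps from state 2 to state 4: 2.3713.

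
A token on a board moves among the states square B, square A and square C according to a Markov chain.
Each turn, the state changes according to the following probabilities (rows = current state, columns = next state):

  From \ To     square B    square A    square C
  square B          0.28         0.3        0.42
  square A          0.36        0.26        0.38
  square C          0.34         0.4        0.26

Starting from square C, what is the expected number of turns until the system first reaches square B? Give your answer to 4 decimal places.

Let t(s) be the expected number of turns to first reach square B from state s, with t(square B) = 0. Conditioning on the first turn:
t(square A) = 1 + 0.26·t(square A) + 0.38·t(square C)
t(square C) = 1 + 0.4·t(square A) + 0.26·t(square C)
Solving: t(square A) = 2.8311, t(square C) = 2.8817.
Expected turns from square C to square B: 2.8817.

2.8817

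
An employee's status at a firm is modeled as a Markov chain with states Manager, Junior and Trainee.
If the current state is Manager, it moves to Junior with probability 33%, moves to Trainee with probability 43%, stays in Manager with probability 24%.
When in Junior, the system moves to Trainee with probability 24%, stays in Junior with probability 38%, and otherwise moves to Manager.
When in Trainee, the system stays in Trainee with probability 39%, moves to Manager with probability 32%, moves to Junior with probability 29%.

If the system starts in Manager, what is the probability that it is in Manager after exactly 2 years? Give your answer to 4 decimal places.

0.3206

Sum over the intermediate state after 1 year:
P = P(Manager→Manager)·P(Manager→Manager) + P(Manager→Junior)·P(Junior→Manager) + P(Manager→Trainee)·P(Trainee→Manager)
  = 0.24×0.24 + 0.33×0.38 + 0.43×0.32
  = 0.0576 + 0.1254 + 0.1376 = 0.3206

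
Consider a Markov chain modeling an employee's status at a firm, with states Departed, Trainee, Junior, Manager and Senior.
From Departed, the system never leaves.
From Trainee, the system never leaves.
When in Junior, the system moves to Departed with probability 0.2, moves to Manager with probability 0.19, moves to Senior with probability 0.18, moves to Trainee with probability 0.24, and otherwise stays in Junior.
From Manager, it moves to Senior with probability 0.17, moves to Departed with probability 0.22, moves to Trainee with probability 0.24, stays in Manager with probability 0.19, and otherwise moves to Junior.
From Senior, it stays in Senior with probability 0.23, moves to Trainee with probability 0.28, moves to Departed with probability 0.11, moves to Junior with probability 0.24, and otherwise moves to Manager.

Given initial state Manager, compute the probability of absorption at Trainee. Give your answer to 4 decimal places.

0.5578

Let h(s) be the probability of absorption at Trainee starting from transient state s. Then h(Trainee) = 1 and h(Departed) = 0. By first-step analysis:
h(Junior) = 0.2·0 + 0.24·1 + 0.19·h(Junior) + 0.19·h(Manager) + 0.18·h(Senior)
h(Manager) = 0.22·0 + 0.24·1 + 0.18·h(Junior) + 0.19·h(Manager) + 0.17·h(Senior)
h(Senior) = 0.11·0 + 0.28·1 + 0.24·h(Junior) + 0.14·h(Manager) + 0.23·h(Senior)
Solving: h(Junior) = 0.5700, h(Manager) = 0.5578, h(Senior) = 0.6427.
Starting from Manager, the probability is 0.5578.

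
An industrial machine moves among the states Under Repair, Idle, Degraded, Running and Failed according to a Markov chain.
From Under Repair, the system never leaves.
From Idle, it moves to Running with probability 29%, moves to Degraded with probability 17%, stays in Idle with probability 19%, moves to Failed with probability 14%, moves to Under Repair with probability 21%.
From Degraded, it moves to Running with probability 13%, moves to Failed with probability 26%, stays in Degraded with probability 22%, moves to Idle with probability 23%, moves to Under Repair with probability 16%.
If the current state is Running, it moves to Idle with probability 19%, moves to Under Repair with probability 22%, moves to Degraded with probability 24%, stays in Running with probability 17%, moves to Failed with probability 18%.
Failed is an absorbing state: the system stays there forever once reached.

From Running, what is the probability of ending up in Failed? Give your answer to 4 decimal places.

Let h(s) be the probability of absorption at Failed starting from transient state s. Then h(Failed) = 1 and h(Under Repair) = 0. By first-step analysis:
h(Idle) = 0.21·0 + 0.19·h(Idle) + 0.17·h(Degraded) + 0.29·h(Running) + 0.14·1
h(Degraded) = 0.16·0 + 0.23·h(Idle) + 0.22·h(Degraded) + 0.13·h(Running) + 0.26·1
h(Running) = 0.22·0 + 0.19·h(Idle) + 0.24·h(Degraded) + 0.17·h(Running) + 0.18·1
Solving: h(Idle) = 0.4604, h(Degraded) = 0.5493, h(Running) = 0.4811.
Starting from Running, the probability is 0.4811.

0.4811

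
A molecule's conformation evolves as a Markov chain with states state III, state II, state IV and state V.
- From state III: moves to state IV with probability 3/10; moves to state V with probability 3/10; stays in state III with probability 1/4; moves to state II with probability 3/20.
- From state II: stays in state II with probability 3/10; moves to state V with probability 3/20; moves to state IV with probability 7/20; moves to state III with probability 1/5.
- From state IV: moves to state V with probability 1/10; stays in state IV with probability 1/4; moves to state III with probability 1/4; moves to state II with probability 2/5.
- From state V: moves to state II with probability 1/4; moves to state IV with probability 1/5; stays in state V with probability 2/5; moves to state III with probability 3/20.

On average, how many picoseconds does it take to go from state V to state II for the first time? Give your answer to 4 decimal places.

3.7681

Let t(s) be the expected number of picoseconds to first reach state II from state s, with t(state II) = 0. Conditioning on the first picosecond:
t(state III) = 1 + 0.25·t(state III) + 0.3·t(state IV) + 0.3·t(state V)
t(state IV) = 1 + 0.25·t(state III) + 0.25·t(state IV) + 0.1·t(state V)
t(state V) = 1 + 0.15·t(state III) + 0.2·t(state IV) + 0.4·t(state V)
Solving: t(state III) = 4.1249, t(state IV) = 3.2107, t(state V) = 3.7681.
Expected picoseconds from state V to state II: 3.7681.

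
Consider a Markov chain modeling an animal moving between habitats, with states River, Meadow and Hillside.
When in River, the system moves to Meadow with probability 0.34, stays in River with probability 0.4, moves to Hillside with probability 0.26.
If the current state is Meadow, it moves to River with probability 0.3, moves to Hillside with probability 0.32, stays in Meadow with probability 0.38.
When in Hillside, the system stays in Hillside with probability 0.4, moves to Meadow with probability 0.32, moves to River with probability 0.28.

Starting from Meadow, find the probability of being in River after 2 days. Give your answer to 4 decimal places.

0.3236

Sum over the intermediate state after 1 day:
P = P(Meadow→River)·P(River→River) + P(Meadow→Meadow)·P(Meadow→River) + P(Meadow→Hillside)·P(Hillside→River)
  = 0.3×0.4 + 0.38×0.3 + 0.32×0.28
  = 0.1200 + 0.1140 + 0.0896 = 0.3236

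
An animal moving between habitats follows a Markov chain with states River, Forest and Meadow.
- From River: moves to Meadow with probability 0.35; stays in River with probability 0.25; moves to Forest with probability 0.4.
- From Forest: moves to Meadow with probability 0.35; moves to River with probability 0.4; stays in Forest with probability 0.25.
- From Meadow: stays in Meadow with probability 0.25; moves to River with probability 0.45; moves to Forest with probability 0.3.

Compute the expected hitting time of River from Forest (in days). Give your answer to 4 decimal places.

2.4044

Let t(s) be the expected number of days to first reach River from state s, with t(River) = 0. Conditioning on the first day:
t(Forest) = 1 + 0.25·t(Forest) + 0.35·t(Meadow)
t(Meadow) = 1 + 0.3·t(Forest) + 0.25·t(Meadow)
Solving: t(Forest) = 2.4044, t(Meadow) = 2.2951.
Expected days from Forest to River: 2.4044.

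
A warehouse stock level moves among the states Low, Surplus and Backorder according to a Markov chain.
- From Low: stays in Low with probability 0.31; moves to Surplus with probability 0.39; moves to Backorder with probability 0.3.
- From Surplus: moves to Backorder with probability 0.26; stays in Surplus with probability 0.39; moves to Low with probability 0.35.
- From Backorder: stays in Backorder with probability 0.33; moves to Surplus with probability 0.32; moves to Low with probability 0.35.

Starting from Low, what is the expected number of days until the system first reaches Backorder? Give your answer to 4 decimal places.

3.5162

Let t(s) be the expected number of days to first reach Backorder from state s, with t(Backorder) = 0. Conditioning on the first day:
t(Low) = 1 + 0.31·t(Low) + 0.39·t(Surplus)
t(Surplus) = 1 + 0.35·t(Low) + 0.39·t(Surplus)
Solving: t(Low) = 3.5162, t(Surplus) = 3.6568.
Expected days from Low to Backorder: 3.5162.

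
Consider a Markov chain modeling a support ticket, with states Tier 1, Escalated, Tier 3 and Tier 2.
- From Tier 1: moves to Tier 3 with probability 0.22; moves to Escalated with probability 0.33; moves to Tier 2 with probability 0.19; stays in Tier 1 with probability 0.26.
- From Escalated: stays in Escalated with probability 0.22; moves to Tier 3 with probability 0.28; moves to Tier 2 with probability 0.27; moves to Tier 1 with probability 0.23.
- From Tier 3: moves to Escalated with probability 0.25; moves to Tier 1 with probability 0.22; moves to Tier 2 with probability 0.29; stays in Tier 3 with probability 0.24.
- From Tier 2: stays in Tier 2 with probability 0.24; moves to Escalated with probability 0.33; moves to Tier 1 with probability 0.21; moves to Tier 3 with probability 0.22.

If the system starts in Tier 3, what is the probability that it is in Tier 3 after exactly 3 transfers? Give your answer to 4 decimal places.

0.2418

Propagate the distribution vector 3 transfers from Tier 3.
After 0 transfers: (0.0000, 0.0000, 1.0000, 0.0000)
After 1 transfer: (0.2200, 0.2500, 0.2400, 0.2900)
After 2 transfers: (0.2284, 0.2833, 0.2398, 0.2485)
After 3 transfers: (0.2295, 0.2797, 0.2418, 0.2491)
P(in Tier 3 after 3 transfers) = 0.2418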